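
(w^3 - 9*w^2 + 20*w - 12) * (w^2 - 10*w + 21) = w^5 - 19*w^4 + 131*w^3 - 401*w^2 + 540*w - 252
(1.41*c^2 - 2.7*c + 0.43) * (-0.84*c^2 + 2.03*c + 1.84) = -1.1844*c^4 + 5.1303*c^3 - 3.2478*c^2 - 4.0951*c + 0.7912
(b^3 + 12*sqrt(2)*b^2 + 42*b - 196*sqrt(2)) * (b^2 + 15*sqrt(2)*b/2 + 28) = b^5 + 39*sqrt(2)*b^4/2 + 250*b^3 + 455*sqrt(2)*b^2 - 1764*b - 5488*sqrt(2)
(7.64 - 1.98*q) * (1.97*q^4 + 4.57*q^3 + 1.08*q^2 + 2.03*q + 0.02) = -3.9006*q^5 + 6.0022*q^4 + 32.7764*q^3 + 4.2318*q^2 + 15.4696*q + 0.1528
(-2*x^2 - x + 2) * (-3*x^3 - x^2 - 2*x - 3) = 6*x^5 + 5*x^4 - x^3 + 6*x^2 - x - 6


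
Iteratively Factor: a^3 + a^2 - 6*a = (a + 3)*(a^2 - 2*a) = a*(a + 3)*(a - 2)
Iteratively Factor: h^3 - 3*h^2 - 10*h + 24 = (h + 3)*(h^2 - 6*h + 8) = (h - 2)*(h + 3)*(h - 4)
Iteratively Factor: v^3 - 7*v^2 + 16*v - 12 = (v - 3)*(v^2 - 4*v + 4) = (v - 3)*(v - 2)*(v - 2)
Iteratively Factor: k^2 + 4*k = (k + 4)*(k)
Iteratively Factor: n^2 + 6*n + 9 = (n + 3)*(n + 3)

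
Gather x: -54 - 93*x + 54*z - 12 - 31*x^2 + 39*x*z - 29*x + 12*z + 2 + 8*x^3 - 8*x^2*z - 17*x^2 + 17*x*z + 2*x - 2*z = 8*x^3 + x^2*(-8*z - 48) + x*(56*z - 120) + 64*z - 64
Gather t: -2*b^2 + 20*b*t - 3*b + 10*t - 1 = -2*b^2 - 3*b + t*(20*b + 10) - 1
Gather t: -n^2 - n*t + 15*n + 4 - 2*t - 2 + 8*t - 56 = -n^2 + 15*n + t*(6 - n) - 54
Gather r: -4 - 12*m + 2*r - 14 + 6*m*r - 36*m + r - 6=-48*m + r*(6*m + 3) - 24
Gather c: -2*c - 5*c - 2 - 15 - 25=-7*c - 42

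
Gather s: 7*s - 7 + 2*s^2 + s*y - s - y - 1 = 2*s^2 + s*(y + 6) - y - 8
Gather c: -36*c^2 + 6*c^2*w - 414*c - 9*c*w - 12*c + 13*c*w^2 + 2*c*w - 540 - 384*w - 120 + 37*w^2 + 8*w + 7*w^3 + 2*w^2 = c^2*(6*w - 36) + c*(13*w^2 - 7*w - 426) + 7*w^3 + 39*w^2 - 376*w - 660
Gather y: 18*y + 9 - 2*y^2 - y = -2*y^2 + 17*y + 9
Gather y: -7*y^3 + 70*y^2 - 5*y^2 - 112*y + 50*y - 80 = -7*y^3 + 65*y^2 - 62*y - 80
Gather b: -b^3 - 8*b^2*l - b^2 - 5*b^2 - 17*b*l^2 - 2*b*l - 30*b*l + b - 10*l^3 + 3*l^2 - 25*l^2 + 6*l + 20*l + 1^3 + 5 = -b^3 + b^2*(-8*l - 6) + b*(-17*l^2 - 32*l + 1) - 10*l^3 - 22*l^2 + 26*l + 6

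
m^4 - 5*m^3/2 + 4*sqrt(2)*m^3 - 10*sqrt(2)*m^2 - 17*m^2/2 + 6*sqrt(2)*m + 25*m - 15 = (m - 3/2)*(m - 1)*(m - sqrt(2))*(m + 5*sqrt(2))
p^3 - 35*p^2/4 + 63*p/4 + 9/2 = (p - 6)*(p - 3)*(p + 1/4)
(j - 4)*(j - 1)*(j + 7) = j^3 + 2*j^2 - 31*j + 28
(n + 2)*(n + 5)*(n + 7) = n^3 + 14*n^2 + 59*n + 70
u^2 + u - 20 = (u - 4)*(u + 5)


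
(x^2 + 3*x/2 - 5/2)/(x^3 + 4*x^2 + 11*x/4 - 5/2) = 2*(x - 1)/(2*x^2 + 3*x - 2)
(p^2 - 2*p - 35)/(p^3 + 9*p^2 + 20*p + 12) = (p^2 - 2*p - 35)/(p^3 + 9*p^2 + 20*p + 12)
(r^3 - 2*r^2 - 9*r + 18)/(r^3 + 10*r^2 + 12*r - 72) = (r^2 - 9)/(r^2 + 12*r + 36)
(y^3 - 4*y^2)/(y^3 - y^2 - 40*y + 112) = y^2/(y^2 + 3*y - 28)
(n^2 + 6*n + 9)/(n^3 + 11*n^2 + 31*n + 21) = (n + 3)/(n^2 + 8*n + 7)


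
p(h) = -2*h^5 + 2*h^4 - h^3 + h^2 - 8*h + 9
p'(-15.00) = -533963.00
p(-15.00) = 1623729.00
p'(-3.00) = -1067.00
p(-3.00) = 717.00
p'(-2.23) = -363.39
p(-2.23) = 202.66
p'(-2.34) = -431.43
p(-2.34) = 246.29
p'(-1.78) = -166.57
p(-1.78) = 87.86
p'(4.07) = -2254.16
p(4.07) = -1759.21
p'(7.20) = -24036.99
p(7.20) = -33693.59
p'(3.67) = -1459.73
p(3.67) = -1025.06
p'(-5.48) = -10443.83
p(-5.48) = 11935.09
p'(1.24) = -18.52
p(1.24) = -2.42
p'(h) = -10*h^4 + 8*h^3 - 3*h^2 + 2*h - 8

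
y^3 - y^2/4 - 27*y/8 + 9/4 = (y - 3/2)*(y - 3/4)*(y + 2)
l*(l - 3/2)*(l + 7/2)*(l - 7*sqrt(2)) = l^4 - 7*sqrt(2)*l^3 + 2*l^3 - 14*sqrt(2)*l^2 - 21*l^2/4 + 147*sqrt(2)*l/4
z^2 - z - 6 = (z - 3)*(z + 2)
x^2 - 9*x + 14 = (x - 7)*(x - 2)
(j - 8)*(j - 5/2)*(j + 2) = j^3 - 17*j^2/2 - j + 40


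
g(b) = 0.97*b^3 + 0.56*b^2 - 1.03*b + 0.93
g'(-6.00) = 97.01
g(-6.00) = -182.25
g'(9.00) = 244.76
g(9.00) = 744.15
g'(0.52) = 0.34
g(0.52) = 0.68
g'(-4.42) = 50.87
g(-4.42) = -67.34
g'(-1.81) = 6.48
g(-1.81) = -1.12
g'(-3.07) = 22.96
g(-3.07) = -18.70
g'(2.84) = 25.62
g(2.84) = 24.74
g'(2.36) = 17.82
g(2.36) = 14.37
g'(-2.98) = 21.47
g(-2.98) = -16.70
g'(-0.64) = -0.55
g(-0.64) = 1.56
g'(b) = 2.91*b^2 + 1.12*b - 1.03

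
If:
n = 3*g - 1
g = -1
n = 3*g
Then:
No Solution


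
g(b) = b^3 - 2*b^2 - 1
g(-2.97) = -44.84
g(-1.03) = -4.21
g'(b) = 3*b^2 - 4*b = b*(3*b - 4)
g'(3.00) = 15.00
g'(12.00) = 384.00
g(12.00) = 1439.00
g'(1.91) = 3.30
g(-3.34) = -60.57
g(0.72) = -1.66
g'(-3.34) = 46.83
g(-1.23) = -5.89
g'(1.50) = 0.75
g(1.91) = -1.33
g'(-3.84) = 59.60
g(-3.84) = -87.11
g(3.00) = 8.00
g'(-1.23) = 9.46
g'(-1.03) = 7.30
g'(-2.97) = 38.34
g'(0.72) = -1.32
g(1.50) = -2.12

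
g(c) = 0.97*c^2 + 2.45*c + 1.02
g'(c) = 1.94*c + 2.45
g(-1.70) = -0.34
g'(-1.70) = -0.85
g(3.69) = 23.27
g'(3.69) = 9.61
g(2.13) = 10.64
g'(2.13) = 6.58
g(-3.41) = 3.94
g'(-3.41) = -4.17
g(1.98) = 9.67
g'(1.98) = 6.29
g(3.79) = 24.24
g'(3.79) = 9.80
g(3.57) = 22.13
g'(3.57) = 9.38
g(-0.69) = -0.21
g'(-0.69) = 1.11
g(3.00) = 17.10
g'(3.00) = 8.27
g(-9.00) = 57.54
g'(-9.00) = -15.01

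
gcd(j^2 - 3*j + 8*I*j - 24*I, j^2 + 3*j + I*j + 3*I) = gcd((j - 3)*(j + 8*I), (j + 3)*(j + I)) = 1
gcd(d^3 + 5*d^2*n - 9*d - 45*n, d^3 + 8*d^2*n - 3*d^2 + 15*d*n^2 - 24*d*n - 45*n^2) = d^2 + 5*d*n - 3*d - 15*n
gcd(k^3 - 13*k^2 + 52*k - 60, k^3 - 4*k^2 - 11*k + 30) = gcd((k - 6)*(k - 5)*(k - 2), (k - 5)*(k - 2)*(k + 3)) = k^2 - 7*k + 10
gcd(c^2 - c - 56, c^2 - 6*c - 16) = c - 8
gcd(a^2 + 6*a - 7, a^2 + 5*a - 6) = a - 1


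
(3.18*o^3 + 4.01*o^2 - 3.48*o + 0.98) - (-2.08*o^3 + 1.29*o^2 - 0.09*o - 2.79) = 5.26*o^3 + 2.72*o^2 - 3.39*o + 3.77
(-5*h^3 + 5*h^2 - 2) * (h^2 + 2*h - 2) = -5*h^5 - 5*h^4 + 20*h^3 - 12*h^2 - 4*h + 4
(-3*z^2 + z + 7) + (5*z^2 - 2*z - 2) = 2*z^2 - z + 5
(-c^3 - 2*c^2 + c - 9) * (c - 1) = -c^4 - c^3 + 3*c^2 - 10*c + 9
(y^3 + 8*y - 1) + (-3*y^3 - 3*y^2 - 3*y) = -2*y^3 - 3*y^2 + 5*y - 1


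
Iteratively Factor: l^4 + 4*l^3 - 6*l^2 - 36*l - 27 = (l + 3)*(l^3 + l^2 - 9*l - 9) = (l + 3)^2*(l^2 - 2*l - 3) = (l + 1)*(l + 3)^2*(l - 3)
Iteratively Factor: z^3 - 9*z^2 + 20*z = (z - 5)*(z^2 - 4*z) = (z - 5)*(z - 4)*(z)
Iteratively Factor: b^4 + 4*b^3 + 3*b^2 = (b + 3)*(b^3 + b^2) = b*(b + 3)*(b^2 + b) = b*(b + 1)*(b + 3)*(b)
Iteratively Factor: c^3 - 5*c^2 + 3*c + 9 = (c - 3)*(c^2 - 2*c - 3) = (c - 3)*(c + 1)*(c - 3)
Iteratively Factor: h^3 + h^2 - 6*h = (h)*(h^2 + h - 6) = h*(h - 2)*(h + 3)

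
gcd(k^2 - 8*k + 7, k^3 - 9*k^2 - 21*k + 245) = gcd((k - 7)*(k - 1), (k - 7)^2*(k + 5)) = k - 7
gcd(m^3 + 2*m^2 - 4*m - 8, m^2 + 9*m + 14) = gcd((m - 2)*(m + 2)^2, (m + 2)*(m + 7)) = m + 2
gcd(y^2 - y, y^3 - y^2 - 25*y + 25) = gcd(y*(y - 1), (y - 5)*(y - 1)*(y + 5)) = y - 1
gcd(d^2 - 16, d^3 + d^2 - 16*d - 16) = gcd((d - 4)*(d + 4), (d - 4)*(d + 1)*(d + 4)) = d^2 - 16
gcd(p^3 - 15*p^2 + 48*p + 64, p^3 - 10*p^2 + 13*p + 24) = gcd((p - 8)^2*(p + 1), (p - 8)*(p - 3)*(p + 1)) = p^2 - 7*p - 8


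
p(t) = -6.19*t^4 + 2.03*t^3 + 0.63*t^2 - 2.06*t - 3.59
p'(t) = -24.76*t^3 + 6.09*t^2 + 1.26*t - 2.06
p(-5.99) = -8373.83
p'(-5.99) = 5530.37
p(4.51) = -2374.77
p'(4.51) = -2143.84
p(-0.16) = -3.26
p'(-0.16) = -2.00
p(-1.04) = -10.29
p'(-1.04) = 31.07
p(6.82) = -12735.86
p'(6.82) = -7564.44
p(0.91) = -7.66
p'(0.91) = -14.53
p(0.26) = -4.08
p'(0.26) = -1.76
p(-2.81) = -423.81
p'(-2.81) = 591.86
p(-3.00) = -547.94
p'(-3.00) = 717.49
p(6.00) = -7577.03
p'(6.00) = -5123.42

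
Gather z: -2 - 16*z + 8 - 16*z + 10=16 - 32*z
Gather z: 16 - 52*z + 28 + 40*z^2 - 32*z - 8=40*z^2 - 84*z + 36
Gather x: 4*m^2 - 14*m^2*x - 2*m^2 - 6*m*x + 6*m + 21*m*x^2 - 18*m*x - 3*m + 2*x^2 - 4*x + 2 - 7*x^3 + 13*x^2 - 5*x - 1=2*m^2 + 3*m - 7*x^3 + x^2*(21*m + 15) + x*(-14*m^2 - 24*m - 9) + 1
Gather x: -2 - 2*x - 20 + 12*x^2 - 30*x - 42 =12*x^2 - 32*x - 64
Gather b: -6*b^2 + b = -6*b^2 + b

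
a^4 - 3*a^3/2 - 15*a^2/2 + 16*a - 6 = (a - 2)^2*(a - 1/2)*(a + 3)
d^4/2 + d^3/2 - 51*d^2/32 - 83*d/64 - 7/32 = (d/2 + 1)*(d - 7/4)*(d + 1/4)*(d + 1/2)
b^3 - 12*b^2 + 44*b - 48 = (b - 6)*(b - 4)*(b - 2)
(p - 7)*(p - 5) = p^2 - 12*p + 35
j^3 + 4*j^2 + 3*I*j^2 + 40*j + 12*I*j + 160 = (j + 4)*(j - 5*I)*(j + 8*I)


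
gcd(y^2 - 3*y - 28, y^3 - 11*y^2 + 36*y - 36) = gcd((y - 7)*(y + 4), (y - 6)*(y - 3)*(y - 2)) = 1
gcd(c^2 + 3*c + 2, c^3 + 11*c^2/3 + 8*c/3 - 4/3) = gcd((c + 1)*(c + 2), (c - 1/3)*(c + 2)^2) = c + 2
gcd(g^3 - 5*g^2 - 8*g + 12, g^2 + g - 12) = 1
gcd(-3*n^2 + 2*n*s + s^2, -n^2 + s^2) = -n + s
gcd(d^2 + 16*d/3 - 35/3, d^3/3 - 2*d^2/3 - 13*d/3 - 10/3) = 1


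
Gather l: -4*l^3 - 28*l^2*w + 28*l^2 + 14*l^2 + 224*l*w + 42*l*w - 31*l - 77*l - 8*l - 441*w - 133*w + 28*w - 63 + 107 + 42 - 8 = -4*l^3 + l^2*(42 - 28*w) + l*(266*w - 116) - 546*w + 78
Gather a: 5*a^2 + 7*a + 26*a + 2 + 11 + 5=5*a^2 + 33*a + 18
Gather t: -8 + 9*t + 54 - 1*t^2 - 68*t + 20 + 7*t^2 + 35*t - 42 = 6*t^2 - 24*t + 24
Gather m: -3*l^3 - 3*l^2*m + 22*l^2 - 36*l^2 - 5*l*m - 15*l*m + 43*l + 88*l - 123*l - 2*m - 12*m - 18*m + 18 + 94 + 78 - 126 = -3*l^3 - 14*l^2 + 8*l + m*(-3*l^2 - 20*l - 32) + 64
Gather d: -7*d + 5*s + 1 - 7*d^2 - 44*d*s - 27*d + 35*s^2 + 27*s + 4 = -7*d^2 + d*(-44*s - 34) + 35*s^2 + 32*s + 5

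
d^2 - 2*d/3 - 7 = (d - 3)*(d + 7/3)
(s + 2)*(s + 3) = s^2 + 5*s + 6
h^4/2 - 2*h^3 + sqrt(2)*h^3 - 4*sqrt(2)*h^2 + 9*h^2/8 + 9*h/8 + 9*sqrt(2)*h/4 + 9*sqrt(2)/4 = (h/2 + sqrt(2))*(h - 3)*(h - 3/2)*(h + 1/2)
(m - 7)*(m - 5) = m^2 - 12*m + 35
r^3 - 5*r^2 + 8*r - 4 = (r - 2)^2*(r - 1)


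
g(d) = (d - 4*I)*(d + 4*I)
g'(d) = 2*d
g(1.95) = 19.80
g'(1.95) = 3.90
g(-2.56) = 22.55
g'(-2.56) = -5.12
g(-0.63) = 16.40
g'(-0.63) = -1.26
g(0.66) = 16.44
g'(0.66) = 1.32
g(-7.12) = 66.69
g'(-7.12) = -14.24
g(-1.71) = 18.92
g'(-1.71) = -3.42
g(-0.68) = 16.46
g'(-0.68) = -1.36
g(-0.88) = 16.77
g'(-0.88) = -1.76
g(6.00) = 52.00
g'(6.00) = 12.00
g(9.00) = 97.00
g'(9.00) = 18.00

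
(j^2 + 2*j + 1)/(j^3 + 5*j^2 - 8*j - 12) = (j + 1)/(j^2 + 4*j - 12)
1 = 1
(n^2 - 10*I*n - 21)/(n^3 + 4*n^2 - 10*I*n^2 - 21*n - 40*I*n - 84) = 1/(n + 4)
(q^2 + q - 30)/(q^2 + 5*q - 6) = (q - 5)/(q - 1)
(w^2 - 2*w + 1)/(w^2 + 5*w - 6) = (w - 1)/(w + 6)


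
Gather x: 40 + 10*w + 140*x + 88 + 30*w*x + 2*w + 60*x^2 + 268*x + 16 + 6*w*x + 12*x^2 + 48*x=12*w + 72*x^2 + x*(36*w + 456) + 144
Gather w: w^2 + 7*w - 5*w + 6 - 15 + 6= w^2 + 2*w - 3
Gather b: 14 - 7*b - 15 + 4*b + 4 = 3 - 3*b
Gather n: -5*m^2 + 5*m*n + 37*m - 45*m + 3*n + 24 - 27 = -5*m^2 - 8*m + n*(5*m + 3) - 3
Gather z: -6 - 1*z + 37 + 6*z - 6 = 5*z + 25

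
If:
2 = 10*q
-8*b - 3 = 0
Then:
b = -3/8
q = 1/5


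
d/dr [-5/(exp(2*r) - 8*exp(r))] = 10*(exp(r) - 4)*exp(-r)/(exp(r) - 8)^2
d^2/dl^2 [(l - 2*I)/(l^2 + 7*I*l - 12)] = 2*((l - 2*I)*(2*l + 7*I)^2 - (3*l + 5*I)*(l^2 + 7*I*l - 12))/(l^2 + 7*I*l - 12)^3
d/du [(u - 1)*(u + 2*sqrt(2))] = 2*u - 1 + 2*sqrt(2)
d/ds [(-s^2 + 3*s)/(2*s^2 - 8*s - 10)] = (s^2 + 10*s - 15)/(2*(s^4 - 8*s^3 + 6*s^2 + 40*s + 25))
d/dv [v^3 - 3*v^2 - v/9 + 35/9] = 3*v^2 - 6*v - 1/9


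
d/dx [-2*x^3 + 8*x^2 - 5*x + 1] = -6*x^2 + 16*x - 5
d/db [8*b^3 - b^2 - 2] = 2*b*(12*b - 1)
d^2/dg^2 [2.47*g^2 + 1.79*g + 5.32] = 4.94000000000000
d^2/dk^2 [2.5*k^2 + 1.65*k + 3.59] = 5.00000000000000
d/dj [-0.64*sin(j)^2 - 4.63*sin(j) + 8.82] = -(1.28*sin(j) + 4.63)*cos(j)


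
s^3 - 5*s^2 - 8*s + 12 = (s - 6)*(s - 1)*(s + 2)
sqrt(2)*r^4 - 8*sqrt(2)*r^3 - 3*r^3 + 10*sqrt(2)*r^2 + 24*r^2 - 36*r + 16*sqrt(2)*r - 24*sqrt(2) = (r - 6)*(r - 2)*(r - 2*sqrt(2))*(sqrt(2)*r + 1)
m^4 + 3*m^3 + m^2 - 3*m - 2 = (m - 1)*(m + 1)^2*(m + 2)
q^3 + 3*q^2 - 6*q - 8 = (q - 2)*(q + 1)*(q + 4)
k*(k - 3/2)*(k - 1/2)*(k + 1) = k^4 - k^3 - 5*k^2/4 + 3*k/4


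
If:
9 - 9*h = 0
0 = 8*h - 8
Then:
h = 1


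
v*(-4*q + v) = -4*q*v + v^2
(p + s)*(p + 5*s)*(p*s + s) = p^3*s + 6*p^2*s^2 + p^2*s + 5*p*s^3 + 6*p*s^2 + 5*s^3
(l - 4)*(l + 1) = l^2 - 3*l - 4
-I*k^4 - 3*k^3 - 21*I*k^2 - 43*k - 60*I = (k - 5*I)*(k - 3*I)*(k + 4*I)*(-I*k + 1)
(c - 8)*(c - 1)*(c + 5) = c^3 - 4*c^2 - 37*c + 40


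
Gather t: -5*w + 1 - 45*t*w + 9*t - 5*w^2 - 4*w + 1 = t*(9 - 45*w) - 5*w^2 - 9*w + 2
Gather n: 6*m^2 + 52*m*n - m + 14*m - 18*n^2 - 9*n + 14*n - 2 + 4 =6*m^2 + 13*m - 18*n^2 + n*(52*m + 5) + 2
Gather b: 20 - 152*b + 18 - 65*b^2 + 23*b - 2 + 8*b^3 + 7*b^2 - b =8*b^3 - 58*b^2 - 130*b + 36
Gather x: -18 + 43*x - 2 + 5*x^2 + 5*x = 5*x^2 + 48*x - 20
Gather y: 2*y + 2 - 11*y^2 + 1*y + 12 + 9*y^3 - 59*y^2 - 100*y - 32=9*y^3 - 70*y^2 - 97*y - 18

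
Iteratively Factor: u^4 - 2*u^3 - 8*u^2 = (u)*(u^3 - 2*u^2 - 8*u) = u*(u + 2)*(u^2 - 4*u) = u*(u - 4)*(u + 2)*(u)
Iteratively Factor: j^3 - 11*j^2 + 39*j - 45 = (j - 3)*(j^2 - 8*j + 15) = (j - 3)^2*(j - 5)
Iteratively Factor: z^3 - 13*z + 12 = (z + 4)*(z^2 - 4*z + 3) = (z - 1)*(z + 4)*(z - 3)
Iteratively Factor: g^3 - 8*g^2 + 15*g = (g)*(g^2 - 8*g + 15) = g*(g - 5)*(g - 3)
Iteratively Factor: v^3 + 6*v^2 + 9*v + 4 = (v + 4)*(v^2 + 2*v + 1) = (v + 1)*(v + 4)*(v + 1)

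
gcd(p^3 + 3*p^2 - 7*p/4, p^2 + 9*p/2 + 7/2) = p + 7/2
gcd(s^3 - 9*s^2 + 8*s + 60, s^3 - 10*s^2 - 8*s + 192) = s - 6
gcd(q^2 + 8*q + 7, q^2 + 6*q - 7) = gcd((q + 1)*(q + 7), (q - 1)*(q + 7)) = q + 7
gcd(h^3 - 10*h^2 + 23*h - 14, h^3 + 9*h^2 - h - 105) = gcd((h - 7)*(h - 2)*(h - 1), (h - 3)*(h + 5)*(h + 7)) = 1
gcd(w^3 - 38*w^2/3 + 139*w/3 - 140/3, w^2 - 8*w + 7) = w - 7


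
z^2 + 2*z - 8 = (z - 2)*(z + 4)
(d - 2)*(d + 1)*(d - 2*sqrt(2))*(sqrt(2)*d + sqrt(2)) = sqrt(2)*d^4 - 4*d^3 - 3*sqrt(2)*d^2 - 2*sqrt(2)*d + 12*d + 8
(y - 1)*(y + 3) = y^2 + 2*y - 3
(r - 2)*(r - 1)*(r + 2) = r^3 - r^2 - 4*r + 4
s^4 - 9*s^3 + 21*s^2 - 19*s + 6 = (s - 6)*(s - 1)^3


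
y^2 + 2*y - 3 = (y - 1)*(y + 3)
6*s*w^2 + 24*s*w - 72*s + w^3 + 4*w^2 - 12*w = (6*s + w)*(w - 2)*(w + 6)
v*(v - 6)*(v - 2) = v^3 - 8*v^2 + 12*v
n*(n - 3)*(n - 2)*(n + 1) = n^4 - 4*n^3 + n^2 + 6*n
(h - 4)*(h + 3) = h^2 - h - 12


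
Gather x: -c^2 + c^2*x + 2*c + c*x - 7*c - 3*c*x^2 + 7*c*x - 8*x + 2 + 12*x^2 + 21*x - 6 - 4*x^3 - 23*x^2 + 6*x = -c^2 - 5*c - 4*x^3 + x^2*(-3*c - 11) + x*(c^2 + 8*c + 19) - 4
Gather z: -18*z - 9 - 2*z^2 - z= -2*z^2 - 19*z - 9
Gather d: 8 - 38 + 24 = -6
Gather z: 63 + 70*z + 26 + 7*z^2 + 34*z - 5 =7*z^2 + 104*z + 84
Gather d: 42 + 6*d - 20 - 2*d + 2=4*d + 24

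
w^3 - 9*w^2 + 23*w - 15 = (w - 5)*(w - 3)*(w - 1)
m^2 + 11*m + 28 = (m + 4)*(m + 7)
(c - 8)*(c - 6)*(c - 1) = c^3 - 15*c^2 + 62*c - 48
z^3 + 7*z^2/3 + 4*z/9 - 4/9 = (z - 1/3)*(z + 2/3)*(z + 2)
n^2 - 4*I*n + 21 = (n - 7*I)*(n + 3*I)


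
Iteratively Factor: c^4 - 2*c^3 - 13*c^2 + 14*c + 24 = (c + 1)*(c^3 - 3*c^2 - 10*c + 24) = (c + 1)*(c + 3)*(c^2 - 6*c + 8) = (c - 2)*(c + 1)*(c + 3)*(c - 4)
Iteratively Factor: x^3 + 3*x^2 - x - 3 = (x - 1)*(x^2 + 4*x + 3) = (x - 1)*(x + 1)*(x + 3)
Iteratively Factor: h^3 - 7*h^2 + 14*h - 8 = (h - 2)*(h^2 - 5*h + 4) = (h - 2)*(h - 1)*(h - 4)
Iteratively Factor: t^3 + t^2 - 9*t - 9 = (t + 1)*(t^2 - 9) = (t - 3)*(t + 1)*(t + 3)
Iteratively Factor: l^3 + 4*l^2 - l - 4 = (l + 4)*(l^2 - 1) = (l + 1)*(l + 4)*(l - 1)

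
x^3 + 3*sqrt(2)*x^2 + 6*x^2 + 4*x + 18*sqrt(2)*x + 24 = (x + 6)*(x + sqrt(2))*(x + 2*sqrt(2))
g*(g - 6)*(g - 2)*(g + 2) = g^4 - 6*g^3 - 4*g^2 + 24*g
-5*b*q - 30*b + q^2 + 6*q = (-5*b + q)*(q + 6)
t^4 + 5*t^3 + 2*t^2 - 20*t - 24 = (t - 2)*(t + 2)^2*(t + 3)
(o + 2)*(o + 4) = o^2 + 6*o + 8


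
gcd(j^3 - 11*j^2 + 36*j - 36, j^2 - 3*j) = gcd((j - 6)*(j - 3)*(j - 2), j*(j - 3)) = j - 3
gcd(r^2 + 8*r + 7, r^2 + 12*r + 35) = r + 7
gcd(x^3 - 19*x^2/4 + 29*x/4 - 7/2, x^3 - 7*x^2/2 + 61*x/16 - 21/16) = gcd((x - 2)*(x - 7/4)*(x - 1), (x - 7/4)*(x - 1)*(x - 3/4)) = x^2 - 11*x/4 + 7/4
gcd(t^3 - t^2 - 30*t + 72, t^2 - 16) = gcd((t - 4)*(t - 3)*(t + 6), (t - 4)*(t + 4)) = t - 4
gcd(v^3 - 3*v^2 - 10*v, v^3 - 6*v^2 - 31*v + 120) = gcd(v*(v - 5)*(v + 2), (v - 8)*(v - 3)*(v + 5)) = 1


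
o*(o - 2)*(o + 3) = o^3 + o^2 - 6*o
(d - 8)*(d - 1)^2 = d^3 - 10*d^2 + 17*d - 8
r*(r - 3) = r^2 - 3*r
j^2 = j^2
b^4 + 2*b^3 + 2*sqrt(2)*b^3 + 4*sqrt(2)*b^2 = b^2*(b + 2)*(b + 2*sqrt(2))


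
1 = 1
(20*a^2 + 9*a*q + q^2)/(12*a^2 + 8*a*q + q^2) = (20*a^2 + 9*a*q + q^2)/(12*a^2 + 8*a*q + q^2)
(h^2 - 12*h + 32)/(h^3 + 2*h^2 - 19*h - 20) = (h - 8)/(h^2 + 6*h + 5)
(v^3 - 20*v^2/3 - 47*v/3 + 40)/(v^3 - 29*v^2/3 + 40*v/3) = (v + 3)/v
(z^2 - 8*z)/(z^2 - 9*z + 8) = z/(z - 1)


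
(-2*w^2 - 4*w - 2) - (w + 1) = -2*w^2 - 5*w - 3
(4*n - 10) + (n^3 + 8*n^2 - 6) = n^3 + 8*n^2 + 4*n - 16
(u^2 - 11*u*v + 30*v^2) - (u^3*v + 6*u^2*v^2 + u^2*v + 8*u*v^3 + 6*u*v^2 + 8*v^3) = -u^3*v - 6*u^2*v^2 - u^2*v + u^2 - 8*u*v^3 - 6*u*v^2 - 11*u*v - 8*v^3 + 30*v^2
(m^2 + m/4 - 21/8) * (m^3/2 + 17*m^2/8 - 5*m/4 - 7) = m^5/2 + 9*m^4/4 - 65*m^3/32 - 825*m^2/64 + 49*m/32 + 147/8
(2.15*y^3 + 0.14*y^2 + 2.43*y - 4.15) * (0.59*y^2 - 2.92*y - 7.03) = 1.2685*y^5 - 6.1954*y^4 - 14.0896*y^3 - 10.5283*y^2 - 4.9649*y + 29.1745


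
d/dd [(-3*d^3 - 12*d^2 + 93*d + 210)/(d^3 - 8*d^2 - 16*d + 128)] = 18*(2*d^4 - 5*d^3 - 47*d^2 + 16*d + 848)/(d^6 - 16*d^5 + 32*d^4 + 512*d^3 - 1792*d^2 - 4096*d + 16384)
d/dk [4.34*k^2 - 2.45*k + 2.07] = 8.68*k - 2.45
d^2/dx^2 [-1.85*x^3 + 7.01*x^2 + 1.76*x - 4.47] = 14.02 - 11.1*x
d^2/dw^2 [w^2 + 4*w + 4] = 2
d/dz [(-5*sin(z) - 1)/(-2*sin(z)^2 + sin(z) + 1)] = (-4*sin(z) + 5*cos(2*z) - 9)*cos(z)/(sin(z) + cos(2*z))^2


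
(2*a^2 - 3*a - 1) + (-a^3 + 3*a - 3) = -a^3 + 2*a^2 - 4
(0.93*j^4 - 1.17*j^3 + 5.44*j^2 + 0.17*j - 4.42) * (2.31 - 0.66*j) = -0.6138*j^5 + 2.9205*j^4 - 6.2931*j^3 + 12.4542*j^2 + 3.3099*j - 10.2102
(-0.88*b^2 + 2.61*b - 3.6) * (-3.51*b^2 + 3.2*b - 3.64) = 3.0888*b^4 - 11.9771*b^3 + 24.1912*b^2 - 21.0204*b + 13.104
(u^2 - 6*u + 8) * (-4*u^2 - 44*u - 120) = -4*u^4 - 20*u^3 + 112*u^2 + 368*u - 960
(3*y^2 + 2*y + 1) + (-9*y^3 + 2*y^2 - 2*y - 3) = -9*y^3 + 5*y^2 - 2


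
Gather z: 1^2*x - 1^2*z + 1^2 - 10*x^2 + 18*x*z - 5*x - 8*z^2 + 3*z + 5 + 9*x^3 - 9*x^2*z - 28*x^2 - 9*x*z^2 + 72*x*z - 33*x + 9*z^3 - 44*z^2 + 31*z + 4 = 9*x^3 - 38*x^2 - 37*x + 9*z^3 + z^2*(-9*x - 52) + z*(-9*x^2 + 90*x + 33) + 10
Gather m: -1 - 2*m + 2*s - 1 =-2*m + 2*s - 2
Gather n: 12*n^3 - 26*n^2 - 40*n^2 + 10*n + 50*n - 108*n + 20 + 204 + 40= 12*n^3 - 66*n^2 - 48*n + 264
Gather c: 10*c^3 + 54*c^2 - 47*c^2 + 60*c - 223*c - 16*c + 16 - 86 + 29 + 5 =10*c^3 + 7*c^2 - 179*c - 36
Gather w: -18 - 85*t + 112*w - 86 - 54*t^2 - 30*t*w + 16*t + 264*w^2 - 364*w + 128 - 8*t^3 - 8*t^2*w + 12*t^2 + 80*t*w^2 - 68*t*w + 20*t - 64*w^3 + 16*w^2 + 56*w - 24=-8*t^3 - 42*t^2 - 49*t - 64*w^3 + w^2*(80*t + 280) + w*(-8*t^2 - 98*t - 196)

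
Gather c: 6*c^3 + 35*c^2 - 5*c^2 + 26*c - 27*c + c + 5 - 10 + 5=6*c^3 + 30*c^2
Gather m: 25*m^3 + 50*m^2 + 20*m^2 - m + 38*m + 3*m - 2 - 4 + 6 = 25*m^3 + 70*m^2 + 40*m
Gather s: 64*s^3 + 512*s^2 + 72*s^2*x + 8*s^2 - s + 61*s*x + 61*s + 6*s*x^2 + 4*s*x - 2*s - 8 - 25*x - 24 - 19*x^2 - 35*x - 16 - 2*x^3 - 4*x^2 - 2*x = 64*s^3 + s^2*(72*x + 520) + s*(6*x^2 + 65*x + 58) - 2*x^3 - 23*x^2 - 62*x - 48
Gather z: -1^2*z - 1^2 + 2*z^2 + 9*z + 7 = 2*z^2 + 8*z + 6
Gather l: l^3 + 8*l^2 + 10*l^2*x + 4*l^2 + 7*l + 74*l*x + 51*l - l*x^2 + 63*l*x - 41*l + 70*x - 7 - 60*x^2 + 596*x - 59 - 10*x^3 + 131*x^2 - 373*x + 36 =l^3 + l^2*(10*x + 12) + l*(-x^2 + 137*x + 17) - 10*x^3 + 71*x^2 + 293*x - 30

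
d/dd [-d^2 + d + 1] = 1 - 2*d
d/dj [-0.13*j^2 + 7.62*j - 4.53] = 7.62 - 0.26*j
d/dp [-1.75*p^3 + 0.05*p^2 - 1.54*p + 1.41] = -5.25*p^2 + 0.1*p - 1.54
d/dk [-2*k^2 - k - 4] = -4*k - 1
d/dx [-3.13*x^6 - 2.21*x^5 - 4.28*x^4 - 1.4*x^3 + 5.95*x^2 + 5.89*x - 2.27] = -18.78*x^5 - 11.05*x^4 - 17.12*x^3 - 4.2*x^2 + 11.9*x + 5.89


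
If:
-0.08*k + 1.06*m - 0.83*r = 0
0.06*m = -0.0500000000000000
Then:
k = -10.375*r - 11.0416666666667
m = -0.83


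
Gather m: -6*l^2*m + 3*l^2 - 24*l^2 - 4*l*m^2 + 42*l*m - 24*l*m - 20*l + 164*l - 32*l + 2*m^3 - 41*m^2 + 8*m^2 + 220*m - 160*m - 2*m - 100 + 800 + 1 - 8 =-21*l^2 + 112*l + 2*m^3 + m^2*(-4*l - 33) + m*(-6*l^2 + 18*l + 58) + 693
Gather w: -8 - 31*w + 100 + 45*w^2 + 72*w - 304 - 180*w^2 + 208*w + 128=-135*w^2 + 249*w - 84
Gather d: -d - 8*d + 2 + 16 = 18 - 9*d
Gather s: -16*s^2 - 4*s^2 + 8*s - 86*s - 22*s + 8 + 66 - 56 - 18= -20*s^2 - 100*s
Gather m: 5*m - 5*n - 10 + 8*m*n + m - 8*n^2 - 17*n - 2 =m*(8*n + 6) - 8*n^2 - 22*n - 12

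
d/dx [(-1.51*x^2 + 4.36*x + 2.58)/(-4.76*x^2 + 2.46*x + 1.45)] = (17.039*x^2 + 20.1826*x - 0.0247999999999999)/(22.6576*x^4 - 23.4192*x^3 - 7.7524*x^2 + 7.134*x + 2.1025)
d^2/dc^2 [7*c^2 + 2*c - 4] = 14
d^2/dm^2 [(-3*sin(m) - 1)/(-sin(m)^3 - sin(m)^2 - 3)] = (-12*sin(m)^7 - 18*sin(m)^6 + 4*sin(m)^5 + 143*sin(m)^4 + 103*sin(m)^3 - 90*sin(m)^2 - 99*sin(m) - 6)/(sin(m)^3 + sin(m)^2 + 3)^3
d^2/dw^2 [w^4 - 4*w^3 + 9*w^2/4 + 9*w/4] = 12*w^2 - 24*w + 9/2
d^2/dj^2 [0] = 0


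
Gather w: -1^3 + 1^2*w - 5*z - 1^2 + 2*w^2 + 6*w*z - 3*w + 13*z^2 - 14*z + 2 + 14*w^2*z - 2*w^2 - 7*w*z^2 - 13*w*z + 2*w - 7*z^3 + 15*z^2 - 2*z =14*w^2*z + w*(-7*z^2 - 7*z) - 7*z^3 + 28*z^2 - 21*z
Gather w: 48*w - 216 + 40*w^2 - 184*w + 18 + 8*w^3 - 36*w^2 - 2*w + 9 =8*w^3 + 4*w^2 - 138*w - 189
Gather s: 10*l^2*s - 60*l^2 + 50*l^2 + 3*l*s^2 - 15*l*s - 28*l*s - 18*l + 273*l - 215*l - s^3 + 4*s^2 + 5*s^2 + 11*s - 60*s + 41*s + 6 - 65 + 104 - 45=-10*l^2 + 40*l - s^3 + s^2*(3*l + 9) + s*(10*l^2 - 43*l - 8)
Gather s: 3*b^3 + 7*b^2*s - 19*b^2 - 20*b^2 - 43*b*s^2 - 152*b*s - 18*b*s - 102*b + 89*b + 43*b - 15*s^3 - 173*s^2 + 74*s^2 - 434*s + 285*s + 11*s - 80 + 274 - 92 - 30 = 3*b^3 - 39*b^2 + 30*b - 15*s^3 + s^2*(-43*b - 99) + s*(7*b^2 - 170*b - 138) + 72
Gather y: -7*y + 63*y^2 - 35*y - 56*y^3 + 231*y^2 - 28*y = -56*y^3 + 294*y^2 - 70*y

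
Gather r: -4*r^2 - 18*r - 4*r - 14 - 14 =-4*r^2 - 22*r - 28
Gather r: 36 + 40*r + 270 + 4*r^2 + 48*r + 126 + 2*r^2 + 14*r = 6*r^2 + 102*r + 432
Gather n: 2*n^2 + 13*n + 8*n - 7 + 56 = 2*n^2 + 21*n + 49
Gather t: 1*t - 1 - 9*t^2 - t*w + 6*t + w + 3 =-9*t^2 + t*(7 - w) + w + 2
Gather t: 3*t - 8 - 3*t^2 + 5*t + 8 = -3*t^2 + 8*t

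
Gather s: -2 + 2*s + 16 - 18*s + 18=32 - 16*s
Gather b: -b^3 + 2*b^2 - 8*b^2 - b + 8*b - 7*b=-b^3 - 6*b^2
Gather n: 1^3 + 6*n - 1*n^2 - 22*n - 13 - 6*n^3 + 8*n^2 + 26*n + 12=-6*n^3 + 7*n^2 + 10*n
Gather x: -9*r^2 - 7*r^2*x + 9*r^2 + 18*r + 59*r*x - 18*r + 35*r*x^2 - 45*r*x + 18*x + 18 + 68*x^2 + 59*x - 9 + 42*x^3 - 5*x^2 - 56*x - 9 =42*x^3 + x^2*(35*r + 63) + x*(-7*r^2 + 14*r + 21)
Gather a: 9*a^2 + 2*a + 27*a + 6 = 9*a^2 + 29*a + 6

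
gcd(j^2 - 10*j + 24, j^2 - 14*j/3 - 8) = j - 6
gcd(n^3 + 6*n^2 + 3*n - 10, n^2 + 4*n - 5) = n^2 + 4*n - 5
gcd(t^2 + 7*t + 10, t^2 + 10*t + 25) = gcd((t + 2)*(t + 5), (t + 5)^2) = t + 5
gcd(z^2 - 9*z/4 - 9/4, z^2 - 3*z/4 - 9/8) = z + 3/4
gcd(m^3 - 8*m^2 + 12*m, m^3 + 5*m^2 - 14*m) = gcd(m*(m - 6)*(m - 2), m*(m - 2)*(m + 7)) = m^2 - 2*m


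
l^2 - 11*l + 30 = (l - 6)*(l - 5)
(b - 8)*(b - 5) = b^2 - 13*b + 40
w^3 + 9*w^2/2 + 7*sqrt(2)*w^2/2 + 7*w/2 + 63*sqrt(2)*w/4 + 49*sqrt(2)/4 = (w + 1)*(w + 7/2)*(w + 7*sqrt(2)/2)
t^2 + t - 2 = (t - 1)*(t + 2)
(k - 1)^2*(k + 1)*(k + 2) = k^4 + k^3 - 3*k^2 - k + 2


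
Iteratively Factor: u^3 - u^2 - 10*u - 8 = (u + 2)*(u^2 - 3*u - 4) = (u - 4)*(u + 2)*(u + 1)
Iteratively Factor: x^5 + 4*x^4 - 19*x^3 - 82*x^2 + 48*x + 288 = (x - 4)*(x^4 + 8*x^3 + 13*x^2 - 30*x - 72) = (x - 4)*(x - 2)*(x^3 + 10*x^2 + 33*x + 36) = (x - 4)*(x - 2)*(x + 4)*(x^2 + 6*x + 9) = (x - 4)*(x - 2)*(x + 3)*(x + 4)*(x + 3)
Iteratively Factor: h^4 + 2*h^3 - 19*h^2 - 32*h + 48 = (h + 4)*(h^3 - 2*h^2 - 11*h + 12) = (h - 1)*(h + 4)*(h^2 - h - 12) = (h - 1)*(h + 3)*(h + 4)*(h - 4)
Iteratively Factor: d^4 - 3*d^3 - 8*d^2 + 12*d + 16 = (d + 2)*(d^3 - 5*d^2 + 2*d + 8) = (d - 4)*(d + 2)*(d^2 - d - 2) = (d - 4)*(d + 1)*(d + 2)*(d - 2)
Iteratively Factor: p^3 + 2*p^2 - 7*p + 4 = (p - 1)*(p^2 + 3*p - 4) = (p - 1)^2*(p + 4)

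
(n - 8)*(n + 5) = n^2 - 3*n - 40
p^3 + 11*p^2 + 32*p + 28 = (p + 2)^2*(p + 7)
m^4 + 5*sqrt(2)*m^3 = m^3*(m + 5*sqrt(2))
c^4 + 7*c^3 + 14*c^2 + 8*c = c*(c + 1)*(c + 2)*(c + 4)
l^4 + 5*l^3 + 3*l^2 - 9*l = l*(l - 1)*(l + 3)^2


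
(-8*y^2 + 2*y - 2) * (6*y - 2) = -48*y^3 + 28*y^2 - 16*y + 4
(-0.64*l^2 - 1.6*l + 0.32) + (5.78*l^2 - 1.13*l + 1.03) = 5.14*l^2 - 2.73*l + 1.35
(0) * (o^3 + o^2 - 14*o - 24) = 0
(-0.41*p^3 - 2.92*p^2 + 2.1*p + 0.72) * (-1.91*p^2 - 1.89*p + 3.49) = 0.7831*p^5 + 6.3521*p^4 + 0.0768999999999993*p^3 - 15.535*p^2 + 5.9682*p + 2.5128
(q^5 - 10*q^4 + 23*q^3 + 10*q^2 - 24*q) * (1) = q^5 - 10*q^4 + 23*q^3 + 10*q^2 - 24*q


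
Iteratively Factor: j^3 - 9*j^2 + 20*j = (j - 4)*(j^2 - 5*j) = j*(j - 4)*(j - 5)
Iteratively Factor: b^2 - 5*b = (b)*(b - 5)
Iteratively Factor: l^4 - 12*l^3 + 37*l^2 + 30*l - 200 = (l - 5)*(l^3 - 7*l^2 + 2*l + 40) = (l - 5)*(l + 2)*(l^2 - 9*l + 20) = (l - 5)^2*(l + 2)*(l - 4)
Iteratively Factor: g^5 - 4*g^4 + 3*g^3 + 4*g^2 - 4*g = (g + 1)*(g^4 - 5*g^3 + 8*g^2 - 4*g) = (g - 2)*(g + 1)*(g^3 - 3*g^2 + 2*g) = (g - 2)^2*(g + 1)*(g^2 - g) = g*(g - 2)^2*(g + 1)*(g - 1)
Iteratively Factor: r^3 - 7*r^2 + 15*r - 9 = (r - 1)*(r^2 - 6*r + 9) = (r - 3)*(r - 1)*(r - 3)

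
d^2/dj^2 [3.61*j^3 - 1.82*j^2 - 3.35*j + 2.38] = 21.66*j - 3.64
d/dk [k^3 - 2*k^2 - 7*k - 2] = 3*k^2 - 4*k - 7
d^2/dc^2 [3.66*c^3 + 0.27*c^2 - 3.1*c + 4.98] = 21.96*c + 0.54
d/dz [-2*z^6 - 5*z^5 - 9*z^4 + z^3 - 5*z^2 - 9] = z*(-12*z^4 - 25*z^3 - 36*z^2 + 3*z - 10)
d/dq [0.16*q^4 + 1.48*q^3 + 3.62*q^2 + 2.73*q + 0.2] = 0.64*q^3 + 4.44*q^2 + 7.24*q + 2.73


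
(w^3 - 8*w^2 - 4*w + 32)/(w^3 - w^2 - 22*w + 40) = (w^2 - 6*w - 16)/(w^2 + w - 20)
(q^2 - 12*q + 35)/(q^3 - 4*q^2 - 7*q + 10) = (q - 7)/(q^2 + q - 2)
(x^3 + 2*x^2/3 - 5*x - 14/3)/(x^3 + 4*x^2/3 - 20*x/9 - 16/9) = 3*(3*x^2 - 4*x - 7)/(9*x^2 - 6*x - 8)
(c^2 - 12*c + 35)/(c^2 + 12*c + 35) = (c^2 - 12*c + 35)/(c^2 + 12*c + 35)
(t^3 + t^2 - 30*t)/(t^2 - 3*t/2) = 2*(t^2 + t - 30)/(2*t - 3)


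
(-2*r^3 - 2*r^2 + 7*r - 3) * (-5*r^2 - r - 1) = 10*r^5 + 12*r^4 - 31*r^3 + 10*r^2 - 4*r + 3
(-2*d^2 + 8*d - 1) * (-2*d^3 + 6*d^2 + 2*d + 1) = 4*d^5 - 28*d^4 + 46*d^3 + 8*d^2 + 6*d - 1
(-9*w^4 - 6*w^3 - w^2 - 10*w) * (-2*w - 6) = 18*w^5 + 66*w^4 + 38*w^3 + 26*w^2 + 60*w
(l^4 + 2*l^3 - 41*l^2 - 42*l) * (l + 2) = l^5 + 4*l^4 - 37*l^3 - 124*l^2 - 84*l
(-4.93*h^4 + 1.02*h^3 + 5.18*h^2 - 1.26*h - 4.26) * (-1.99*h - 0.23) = 9.8107*h^5 - 0.8959*h^4 - 10.5428*h^3 + 1.316*h^2 + 8.7672*h + 0.9798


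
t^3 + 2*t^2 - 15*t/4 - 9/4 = (t - 3/2)*(t + 1/2)*(t + 3)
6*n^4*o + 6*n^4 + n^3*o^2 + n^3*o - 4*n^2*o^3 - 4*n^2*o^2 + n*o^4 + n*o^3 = (-3*n + o)*(-2*n + o)*(n + o)*(n*o + n)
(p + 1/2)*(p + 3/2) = p^2 + 2*p + 3/4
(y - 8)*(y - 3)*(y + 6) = y^3 - 5*y^2 - 42*y + 144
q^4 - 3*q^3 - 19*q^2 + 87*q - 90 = (q - 3)^2*(q - 2)*(q + 5)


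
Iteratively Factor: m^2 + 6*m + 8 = (m + 2)*(m + 4)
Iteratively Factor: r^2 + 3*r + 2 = (r + 2)*(r + 1)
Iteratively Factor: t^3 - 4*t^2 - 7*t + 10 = (t - 1)*(t^2 - 3*t - 10) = (t - 1)*(t + 2)*(t - 5)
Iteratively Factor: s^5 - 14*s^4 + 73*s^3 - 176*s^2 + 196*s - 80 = (s - 2)*(s^4 - 12*s^3 + 49*s^2 - 78*s + 40) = (s - 2)^2*(s^3 - 10*s^2 + 29*s - 20) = (s - 4)*(s - 2)^2*(s^2 - 6*s + 5) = (s - 5)*(s - 4)*(s - 2)^2*(s - 1)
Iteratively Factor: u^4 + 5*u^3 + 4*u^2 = (u)*(u^3 + 5*u^2 + 4*u) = u*(u + 1)*(u^2 + 4*u) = u^2*(u + 1)*(u + 4)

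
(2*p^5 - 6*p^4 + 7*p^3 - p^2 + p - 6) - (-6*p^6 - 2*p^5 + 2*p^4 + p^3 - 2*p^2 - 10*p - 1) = 6*p^6 + 4*p^5 - 8*p^4 + 6*p^3 + p^2 + 11*p - 5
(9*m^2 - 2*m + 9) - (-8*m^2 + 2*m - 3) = 17*m^2 - 4*m + 12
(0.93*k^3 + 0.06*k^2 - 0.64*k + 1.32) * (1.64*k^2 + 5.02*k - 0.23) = 1.5252*k^5 + 4.767*k^4 - 0.9623*k^3 - 1.0618*k^2 + 6.7736*k - 0.3036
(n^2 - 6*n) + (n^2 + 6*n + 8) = 2*n^2 + 8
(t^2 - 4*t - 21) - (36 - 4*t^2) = 5*t^2 - 4*t - 57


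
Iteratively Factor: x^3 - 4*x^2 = (x)*(x^2 - 4*x) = x*(x - 4)*(x)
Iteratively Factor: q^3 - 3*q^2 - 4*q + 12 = (q + 2)*(q^2 - 5*q + 6) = (q - 3)*(q + 2)*(q - 2)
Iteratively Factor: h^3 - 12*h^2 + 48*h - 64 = (h - 4)*(h^2 - 8*h + 16) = (h - 4)^2*(h - 4)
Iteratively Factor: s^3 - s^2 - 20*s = (s)*(s^2 - s - 20) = s*(s - 5)*(s + 4)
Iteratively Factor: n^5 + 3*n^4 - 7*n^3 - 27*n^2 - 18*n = (n + 3)*(n^4 - 7*n^2 - 6*n) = n*(n + 3)*(n^3 - 7*n - 6) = n*(n + 1)*(n + 3)*(n^2 - n - 6) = n*(n - 3)*(n + 1)*(n + 3)*(n + 2)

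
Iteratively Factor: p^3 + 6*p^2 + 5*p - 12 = (p - 1)*(p^2 + 7*p + 12) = (p - 1)*(p + 4)*(p + 3)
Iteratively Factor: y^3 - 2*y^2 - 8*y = (y - 4)*(y^2 + 2*y) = (y - 4)*(y + 2)*(y)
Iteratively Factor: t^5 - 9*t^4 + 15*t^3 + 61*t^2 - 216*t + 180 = (t - 2)*(t^4 - 7*t^3 + t^2 + 63*t - 90) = (t - 2)*(t + 3)*(t^3 - 10*t^2 + 31*t - 30) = (t - 3)*(t - 2)*(t + 3)*(t^2 - 7*t + 10) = (t - 5)*(t - 3)*(t - 2)*(t + 3)*(t - 2)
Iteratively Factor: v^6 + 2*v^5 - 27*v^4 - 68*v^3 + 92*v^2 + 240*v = (v + 2)*(v^5 - 27*v^3 - 14*v^2 + 120*v) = (v + 2)*(v + 4)*(v^4 - 4*v^3 - 11*v^2 + 30*v) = (v - 2)*(v + 2)*(v + 4)*(v^3 - 2*v^2 - 15*v) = v*(v - 2)*(v + 2)*(v + 4)*(v^2 - 2*v - 15) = v*(v - 5)*(v - 2)*(v + 2)*(v + 4)*(v + 3)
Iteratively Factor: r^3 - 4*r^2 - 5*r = (r)*(r^2 - 4*r - 5) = r*(r - 5)*(r + 1)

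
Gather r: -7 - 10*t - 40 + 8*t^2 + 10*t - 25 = 8*t^2 - 72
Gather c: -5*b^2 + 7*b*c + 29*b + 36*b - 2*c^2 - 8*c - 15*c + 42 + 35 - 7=-5*b^2 + 65*b - 2*c^2 + c*(7*b - 23) + 70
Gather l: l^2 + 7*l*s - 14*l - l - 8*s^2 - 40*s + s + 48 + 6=l^2 + l*(7*s - 15) - 8*s^2 - 39*s + 54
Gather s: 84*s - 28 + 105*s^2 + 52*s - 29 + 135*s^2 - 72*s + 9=240*s^2 + 64*s - 48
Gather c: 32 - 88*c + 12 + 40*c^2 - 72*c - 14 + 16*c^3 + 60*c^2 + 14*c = 16*c^3 + 100*c^2 - 146*c + 30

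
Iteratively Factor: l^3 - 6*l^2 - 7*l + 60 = (l - 4)*(l^2 - 2*l - 15) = (l - 4)*(l + 3)*(l - 5)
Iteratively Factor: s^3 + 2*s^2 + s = (s + 1)*(s^2 + s) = s*(s + 1)*(s + 1)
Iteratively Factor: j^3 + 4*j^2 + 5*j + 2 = (j + 2)*(j^2 + 2*j + 1) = (j + 1)*(j + 2)*(j + 1)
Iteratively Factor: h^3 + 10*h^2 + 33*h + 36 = (h + 3)*(h^2 + 7*h + 12) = (h + 3)*(h + 4)*(h + 3)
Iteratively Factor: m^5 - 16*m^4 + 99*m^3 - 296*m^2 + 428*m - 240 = (m - 3)*(m^4 - 13*m^3 + 60*m^2 - 116*m + 80) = (m - 3)*(m - 2)*(m^3 - 11*m^2 + 38*m - 40) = (m - 5)*(m - 3)*(m - 2)*(m^2 - 6*m + 8) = (m - 5)*(m - 4)*(m - 3)*(m - 2)*(m - 2)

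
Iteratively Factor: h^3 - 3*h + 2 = (h - 1)*(h^2 + h - 2) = (h - 1)^2*(h + 2)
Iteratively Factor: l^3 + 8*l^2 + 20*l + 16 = (l + 2)*(l^2 + 6*l + 8) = (l + 2)*(l + 4)*(l + 2)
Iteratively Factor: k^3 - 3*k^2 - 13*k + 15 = (k + 3)*(k^2 - 6*k + 5) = (k - 1)*(k + 3)*(k - 5)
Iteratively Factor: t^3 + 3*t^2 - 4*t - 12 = (t - 2)*(t^2 + 5*t + 6) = (t - 2)*(t + 3)*(t + 2)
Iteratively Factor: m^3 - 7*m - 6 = (m + 2)*(m^2 - 2*m - 3) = (m + 1)*(m + 2)*(m - 3)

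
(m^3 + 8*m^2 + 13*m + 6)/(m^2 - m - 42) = (m^2 + 2*m + 1)/(m - 7)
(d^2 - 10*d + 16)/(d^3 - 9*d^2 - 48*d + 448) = (d - 2)/(d^2 - d - 56)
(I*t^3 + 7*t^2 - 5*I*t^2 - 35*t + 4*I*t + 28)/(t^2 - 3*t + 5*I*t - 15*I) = (I*t^3 + t^2*(7 - 5*I) + t*(-35 + 4*I) + 28)/(t^2 + t*(-3 + 5*I) - 15*I)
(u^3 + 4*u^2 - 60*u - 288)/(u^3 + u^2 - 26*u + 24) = (u^2 - 2*u - 48)/(u^2 - 5*u + 4)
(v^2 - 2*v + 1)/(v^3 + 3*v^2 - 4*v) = (v - 1)/(v*(v + 4))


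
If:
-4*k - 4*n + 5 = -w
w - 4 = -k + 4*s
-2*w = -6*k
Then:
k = w/3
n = 5/4 - w/12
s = w/3 - 1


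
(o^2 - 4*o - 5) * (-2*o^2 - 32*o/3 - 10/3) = -2*o^4 - 8*o^3/3 + 148*o^2/3 + 200*o/3 + 50/3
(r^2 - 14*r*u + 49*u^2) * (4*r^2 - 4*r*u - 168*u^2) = 4*r^4 - 60*r^3*u + 84*r^2*u^2 + 2156*r*u^3 - 8232*u^4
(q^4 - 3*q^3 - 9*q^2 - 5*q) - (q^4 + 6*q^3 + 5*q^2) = -9*q^3 - 14*q^2 - 5*q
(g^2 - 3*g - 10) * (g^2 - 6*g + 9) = g^4 - 9*g^3 + 17*g^2 + 33*g - 90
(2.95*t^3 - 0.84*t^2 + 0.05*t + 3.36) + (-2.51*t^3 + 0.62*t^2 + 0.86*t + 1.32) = 0.44*t^3 - 0.22*t^2 + 0.91*t + 4.68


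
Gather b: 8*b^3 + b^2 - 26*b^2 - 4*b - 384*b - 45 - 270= 8*b^3 - 25*b^2 - 388*b - 315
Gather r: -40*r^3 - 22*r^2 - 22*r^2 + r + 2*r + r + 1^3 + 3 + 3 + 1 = -40*r^3 - 44*r^2 + 4*r + 8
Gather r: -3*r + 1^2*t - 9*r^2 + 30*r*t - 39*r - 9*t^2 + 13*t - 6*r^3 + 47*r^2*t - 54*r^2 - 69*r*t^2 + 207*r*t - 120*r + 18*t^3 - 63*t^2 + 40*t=-6*r^3 + r^2*(47*t - 63) + r*(-69*t^2 + 237*t - 162) + 18*t^3 - 72*t^2 + 54*t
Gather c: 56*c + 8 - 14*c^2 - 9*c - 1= -14*c^2 + 47*c + 7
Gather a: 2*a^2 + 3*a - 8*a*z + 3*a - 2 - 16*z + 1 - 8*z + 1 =2*a^2 + a*(6 - 8*z) - 24*z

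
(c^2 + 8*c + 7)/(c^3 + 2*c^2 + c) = (c + 7)/(c*(c + 1))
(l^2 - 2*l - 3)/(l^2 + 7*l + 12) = (l^2 - 2*l - 3)/(l^2 + 7*l + 12)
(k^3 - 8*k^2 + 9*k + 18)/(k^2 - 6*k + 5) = (k^3 - 8*k^2 + 9*k + 18)/(k^2 - 6*k + 5)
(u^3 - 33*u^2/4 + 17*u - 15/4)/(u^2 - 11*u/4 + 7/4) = (4*u^3 - 33*u^2 + 68*u - 15)/(4*u^2 - 11*u + 7)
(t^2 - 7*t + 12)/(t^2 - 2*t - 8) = (t - 3)/(t + 2)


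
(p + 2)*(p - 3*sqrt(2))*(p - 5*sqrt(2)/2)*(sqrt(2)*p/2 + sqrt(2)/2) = sqrt(2)*p^4/2 - 11*p^3/2 + 3*sqrt(2)*p^3/2 - 33*p^2/2 + 17*sqrt(2)*p^2/2 - 11*p + 45*sqrt(2)*p/2 + 15*sqrt(2)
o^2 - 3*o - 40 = (o - 8)*(o + 5)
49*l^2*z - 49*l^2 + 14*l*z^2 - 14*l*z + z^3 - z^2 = (7*l + z)^2*(z - 1)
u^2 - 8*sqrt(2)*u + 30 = (u - 5*sqrt(2))*(u - 3*sqrt(2))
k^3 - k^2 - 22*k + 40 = (k - 4)*(k - 2)*(k + 5)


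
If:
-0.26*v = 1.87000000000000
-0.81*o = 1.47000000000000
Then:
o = -1.81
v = -7.19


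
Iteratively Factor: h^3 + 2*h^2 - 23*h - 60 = (h - 5)*(h^2 + 7*h + 12) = (h - 5)*(h + 3)*(h + 4)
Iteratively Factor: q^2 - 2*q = (q)*(q - 2)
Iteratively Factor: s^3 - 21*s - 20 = (s + 1)*(s^2 - s - 20) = (s - 5)*(s + 1)*(s + 4)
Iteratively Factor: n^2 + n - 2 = (n - 1)*(n + 2)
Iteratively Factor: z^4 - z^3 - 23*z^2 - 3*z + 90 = (z - 5)*(z^3 + 4*z^2 - 3*z - 18) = (z - 5)*(z + 3)*(z^2 + z - 6) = (z - 5)*(z - 2)*(z + 3)*(z + 3)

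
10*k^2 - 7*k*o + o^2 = (-5*k + o)*(-2*k + o)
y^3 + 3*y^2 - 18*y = y*(y - 3)*(y + 6)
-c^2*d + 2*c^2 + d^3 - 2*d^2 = (-c + d)*(c + d)*(d - 2)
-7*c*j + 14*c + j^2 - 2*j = (-7*c + j)*(j - 2)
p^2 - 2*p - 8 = (p - 4)*(p + 2)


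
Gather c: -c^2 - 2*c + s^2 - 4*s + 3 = -c^2 - 2*c + s^2 - 4*s + 3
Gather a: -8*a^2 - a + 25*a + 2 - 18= -8*a^2 + 24*a - 16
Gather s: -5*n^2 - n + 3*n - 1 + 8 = -5*n^2 + 2*n + 7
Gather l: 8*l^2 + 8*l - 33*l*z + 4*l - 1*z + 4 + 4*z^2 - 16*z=8*l^2 + l*(12 - 33*z) + 4*z^2 - 17*z + 4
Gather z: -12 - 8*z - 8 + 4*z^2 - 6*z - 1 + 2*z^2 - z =6*z^2 - 15*z - 21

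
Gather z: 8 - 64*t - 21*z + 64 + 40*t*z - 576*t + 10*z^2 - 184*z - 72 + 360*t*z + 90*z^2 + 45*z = -640*t + 100*z^2 + z*(400*t - 160)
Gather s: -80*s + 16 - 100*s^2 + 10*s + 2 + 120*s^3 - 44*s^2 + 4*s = 120*s^3 - 144*s^2 - 66*s + 18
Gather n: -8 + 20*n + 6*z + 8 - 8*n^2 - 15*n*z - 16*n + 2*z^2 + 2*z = -8*n^2 + n*(4 - 15*z) + 2*z^2 + 8*z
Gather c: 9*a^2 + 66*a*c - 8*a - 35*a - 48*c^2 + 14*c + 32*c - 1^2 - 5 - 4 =9*a^2 - 43*a - 48*c^2 + c*(66*a + 46) - 10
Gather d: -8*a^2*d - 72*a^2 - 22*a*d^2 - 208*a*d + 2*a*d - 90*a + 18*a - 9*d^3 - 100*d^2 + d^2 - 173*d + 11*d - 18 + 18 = -72*a^2 - 72*a - 9*d^3 + d^2*(-22*a - 99) + d*(-8*a^2 - 206*a - 162)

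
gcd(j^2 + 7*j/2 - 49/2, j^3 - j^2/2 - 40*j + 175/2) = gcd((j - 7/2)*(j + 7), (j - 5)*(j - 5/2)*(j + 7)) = j + 7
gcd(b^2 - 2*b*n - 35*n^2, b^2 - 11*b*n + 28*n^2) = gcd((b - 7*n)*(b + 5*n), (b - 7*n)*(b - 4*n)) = b - 7*n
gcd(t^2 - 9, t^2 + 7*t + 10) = 1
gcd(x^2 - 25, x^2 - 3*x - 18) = 1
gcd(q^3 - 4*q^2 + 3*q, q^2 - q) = q^2 - q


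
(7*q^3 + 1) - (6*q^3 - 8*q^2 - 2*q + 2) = q^3 + 8*q^2 + 2*q - 1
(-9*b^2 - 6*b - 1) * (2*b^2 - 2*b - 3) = -18*b^4 + 6*b^3 + 37*b^2 + 20*b + 3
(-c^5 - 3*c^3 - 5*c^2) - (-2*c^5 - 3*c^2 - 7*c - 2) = c^5 - 3*c^3 - 2*c^2 + 7*c + 2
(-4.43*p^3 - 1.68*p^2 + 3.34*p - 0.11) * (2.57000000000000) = -11.3851*p^3 - 4.3176*p^2 + 8.5838*p - 0.2827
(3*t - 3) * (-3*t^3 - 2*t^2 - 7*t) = -9*t^4 + 3*t^3 - 15*t^2 + 21*t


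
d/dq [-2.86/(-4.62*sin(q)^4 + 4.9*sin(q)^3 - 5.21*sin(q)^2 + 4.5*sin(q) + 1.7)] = (-52.8528*sin(q)^3 + 42.042*sin(q)^2 - 29.8012*sin(q) + 12.87)*cos(q)/(-4.62*sin(q)^4 + 4.9*sin(q)^3 - 5.21*sin(q)^2 + 4.5*sin(q) + 1.7)^2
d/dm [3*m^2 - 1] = 6*m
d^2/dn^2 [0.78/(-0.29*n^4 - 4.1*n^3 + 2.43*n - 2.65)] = (n*(2.7144*n + 19.188)*(0.29*n^4 + 4.1*n^3 - 2.43*n + 2.65) - 0.78*(1.16*n^3 + 12.3*n^2 - 2.43)*(2.32*n^3 + 24.6*n^2 - 4.86))/(0.29*n^4 + 4.1*n^3 - 2.43*n + 2.65)^3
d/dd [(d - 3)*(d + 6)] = 2*d + 3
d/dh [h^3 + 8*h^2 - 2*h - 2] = 3*h^2 + 16*h - 2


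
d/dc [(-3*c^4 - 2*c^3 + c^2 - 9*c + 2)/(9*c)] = -c^2 - 4*c/9 + 1/9 - 2/(9*c^2)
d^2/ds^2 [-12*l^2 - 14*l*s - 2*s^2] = -4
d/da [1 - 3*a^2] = -6*a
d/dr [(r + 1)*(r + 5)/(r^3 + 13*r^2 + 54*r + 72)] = (-r^4 - 12*r^3 - 39*r^2 + 14*r + 162)/(r^6 + 26*r^5 + 277*r^4 + 1548*r^3 + 4788*r^2 + 7776*r + 5184)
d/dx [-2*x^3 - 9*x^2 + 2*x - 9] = -6*x^2 - 18*x + 2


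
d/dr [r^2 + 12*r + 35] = 2*r + 12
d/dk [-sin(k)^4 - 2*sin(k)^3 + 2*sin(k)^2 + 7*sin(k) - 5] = (sin(k) + sin(3*k) + 3*cos(2*k) + 4)*cos(k)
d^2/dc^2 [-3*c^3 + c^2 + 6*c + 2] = 2 - 18*c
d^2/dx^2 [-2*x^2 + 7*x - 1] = -4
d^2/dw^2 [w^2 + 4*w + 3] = 2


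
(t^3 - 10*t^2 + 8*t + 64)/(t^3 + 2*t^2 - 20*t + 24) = (t^3 - 10*t^2 + 8*t + 64)/(t^3 + 2*t^2 - 20*t + 24)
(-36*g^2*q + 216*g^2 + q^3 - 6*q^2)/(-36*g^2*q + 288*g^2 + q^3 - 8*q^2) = (q - 6)/(q - 8)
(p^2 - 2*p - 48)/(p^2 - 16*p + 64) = (p + 6)/(p - 8)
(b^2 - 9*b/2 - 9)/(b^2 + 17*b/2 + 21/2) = (b - 6)/(b + 7)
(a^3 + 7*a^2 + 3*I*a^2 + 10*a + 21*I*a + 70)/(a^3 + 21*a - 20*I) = (a^2 + a*(7 - 2*I) - 14*I)/(a^2 - 5*I*a - 4)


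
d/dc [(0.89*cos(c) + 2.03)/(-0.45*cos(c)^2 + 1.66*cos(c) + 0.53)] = (-0.4005*cos(c)^2 - 1.827*cos(c) + 2.8981)*sin(c)/(0.2025*cos(c)^4 - 1.494*cos(c)^3 + 2.2786*cos(c)^2 + 1.7596*cos(c) + 0.2809)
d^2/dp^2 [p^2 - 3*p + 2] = 2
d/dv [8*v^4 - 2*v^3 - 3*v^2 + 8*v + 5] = 32*v^3 - 6*v^2 - 6*v + 8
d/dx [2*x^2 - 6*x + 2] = 4*x - 6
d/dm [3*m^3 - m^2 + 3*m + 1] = 9*m^2 - 2*m + 3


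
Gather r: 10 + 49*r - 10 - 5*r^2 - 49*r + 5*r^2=0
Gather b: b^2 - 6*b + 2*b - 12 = b^2 - 4*b - 12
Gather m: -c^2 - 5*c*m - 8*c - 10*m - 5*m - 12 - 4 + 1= -c^2 - 8*c + m*(-5*c - 15) - 15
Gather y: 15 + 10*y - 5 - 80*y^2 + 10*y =-80*y^2 + 20*y + 10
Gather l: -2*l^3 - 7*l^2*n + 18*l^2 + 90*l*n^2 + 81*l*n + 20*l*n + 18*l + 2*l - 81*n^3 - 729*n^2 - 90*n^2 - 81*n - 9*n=-2*l^3 + l^2*(18 - 7*n) + l*(90*n^2 + 101*n + 20) - 81*n^3 - 819*n^2 - 90*n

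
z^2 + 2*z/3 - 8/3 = (z - 4/3)*(z + 2)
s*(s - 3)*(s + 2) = s^3 - s^2 - 6*s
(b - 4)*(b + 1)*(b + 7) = b^3 + 4*b^2 - 25*b - 28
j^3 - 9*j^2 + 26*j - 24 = (j - 4)*(j - 3)*(j - 2)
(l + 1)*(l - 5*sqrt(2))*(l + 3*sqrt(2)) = l^3 - 2*sqrt(2)*l^2 + l^2 - 30*l - 2*sqrt(2)*l - 30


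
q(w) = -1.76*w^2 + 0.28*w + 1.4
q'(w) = 0.28 - 3.52*w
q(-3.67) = -23.33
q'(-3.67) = 13.20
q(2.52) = -9.07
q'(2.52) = -8.59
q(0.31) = 1.32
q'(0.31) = -0.81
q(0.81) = 0.47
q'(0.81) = -2.57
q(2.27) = -7.03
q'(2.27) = -7.71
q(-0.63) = 0.53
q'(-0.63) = 2.50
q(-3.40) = -19.90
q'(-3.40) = 12.25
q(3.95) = -24.95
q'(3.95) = -13.62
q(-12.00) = -255.40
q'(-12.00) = 42.52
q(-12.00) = -255.40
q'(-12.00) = 42.52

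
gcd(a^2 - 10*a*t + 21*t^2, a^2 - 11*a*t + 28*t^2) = -a + 7*t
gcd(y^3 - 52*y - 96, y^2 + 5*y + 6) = y + 2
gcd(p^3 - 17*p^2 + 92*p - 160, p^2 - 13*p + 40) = p^2 - 13*p + 40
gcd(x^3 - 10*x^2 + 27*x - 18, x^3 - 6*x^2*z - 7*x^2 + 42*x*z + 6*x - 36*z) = x^2 - 7*x + 6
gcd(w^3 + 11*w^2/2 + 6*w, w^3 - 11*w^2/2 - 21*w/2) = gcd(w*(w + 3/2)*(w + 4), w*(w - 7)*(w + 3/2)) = w^2 + 3*w/2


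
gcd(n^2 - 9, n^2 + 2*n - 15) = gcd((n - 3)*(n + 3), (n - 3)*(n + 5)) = n - 3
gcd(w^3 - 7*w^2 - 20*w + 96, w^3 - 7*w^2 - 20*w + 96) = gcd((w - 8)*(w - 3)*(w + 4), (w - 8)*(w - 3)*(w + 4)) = w^3 - 7*w^2 - 20*w + 96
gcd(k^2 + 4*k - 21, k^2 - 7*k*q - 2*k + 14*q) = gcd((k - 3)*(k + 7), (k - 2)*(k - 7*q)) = 1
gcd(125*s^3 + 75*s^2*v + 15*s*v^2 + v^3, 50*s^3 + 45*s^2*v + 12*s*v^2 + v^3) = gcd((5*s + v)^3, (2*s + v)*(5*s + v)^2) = 25*s^2 + 10*s*v + v^2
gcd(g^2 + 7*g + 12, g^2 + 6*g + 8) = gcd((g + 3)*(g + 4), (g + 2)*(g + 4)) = g + 4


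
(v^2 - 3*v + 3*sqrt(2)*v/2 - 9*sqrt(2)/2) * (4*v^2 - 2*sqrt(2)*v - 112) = 4*v^4 - 12*v^3 + 4*sqrt(2)*v^3 - 118*v^2 - 12*sqrt(2)*v^2 - 168*sqrt(2)*v + 354*v + 504*sqrt(2)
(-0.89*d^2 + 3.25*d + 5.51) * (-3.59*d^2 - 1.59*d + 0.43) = 3.1951*d^4 - 10.2524*d^3 - 25.3311*d^2 - 7.3634*d + 2.3693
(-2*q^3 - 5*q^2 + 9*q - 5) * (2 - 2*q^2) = 4*q^5 + 10*q^4 - 22*q^3 + 18*q - 10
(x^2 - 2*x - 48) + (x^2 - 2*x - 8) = 2*x^2 - 4*x - 56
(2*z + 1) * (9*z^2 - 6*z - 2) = 18*z^3 - 3*z^2 - 10*z - 2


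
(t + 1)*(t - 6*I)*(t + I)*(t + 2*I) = t^4 + t^3 - 3*I*t^3 + 16*t^2 - 3*I*t^2 + 16*t + 12*I*t + 12*I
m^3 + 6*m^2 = m^2*(m + 6)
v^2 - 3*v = v*(v - 3)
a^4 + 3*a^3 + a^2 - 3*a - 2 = (a - 1)*(a + 1)^2*(a + 2)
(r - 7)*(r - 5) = r^2 - 12*r + 35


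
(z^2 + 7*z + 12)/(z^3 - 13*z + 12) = (z + 3)/(z^2 - 4*z + 3)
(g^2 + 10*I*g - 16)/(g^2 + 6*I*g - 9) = (g^2 + 10*I*g - 16)/(g^2 + 6*I*g - 9)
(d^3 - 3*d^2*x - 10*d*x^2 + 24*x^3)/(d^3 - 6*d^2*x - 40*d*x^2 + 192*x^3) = (-d^2 - d*x + 6*x^2)/(-d^2 + 2*d*x + 48*x^2)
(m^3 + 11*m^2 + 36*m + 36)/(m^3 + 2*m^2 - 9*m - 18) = (m + 6)/(m - 3)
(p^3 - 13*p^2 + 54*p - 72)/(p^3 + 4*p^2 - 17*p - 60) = (p^2 - 9*p + 18)/(p^2 + 8*p + 15)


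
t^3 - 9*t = t*(t - 3)*(t + 3)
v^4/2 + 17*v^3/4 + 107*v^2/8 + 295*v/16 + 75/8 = (v/2 + 1)*(v + 3/2)*(v + 5/2)^2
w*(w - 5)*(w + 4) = w^3 - w^2 - 20*w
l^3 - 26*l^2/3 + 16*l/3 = l*(l - 8)*(l - 2/3)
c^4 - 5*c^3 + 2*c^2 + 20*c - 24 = (c - 3)*(c - 2)^2*(c + 2)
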